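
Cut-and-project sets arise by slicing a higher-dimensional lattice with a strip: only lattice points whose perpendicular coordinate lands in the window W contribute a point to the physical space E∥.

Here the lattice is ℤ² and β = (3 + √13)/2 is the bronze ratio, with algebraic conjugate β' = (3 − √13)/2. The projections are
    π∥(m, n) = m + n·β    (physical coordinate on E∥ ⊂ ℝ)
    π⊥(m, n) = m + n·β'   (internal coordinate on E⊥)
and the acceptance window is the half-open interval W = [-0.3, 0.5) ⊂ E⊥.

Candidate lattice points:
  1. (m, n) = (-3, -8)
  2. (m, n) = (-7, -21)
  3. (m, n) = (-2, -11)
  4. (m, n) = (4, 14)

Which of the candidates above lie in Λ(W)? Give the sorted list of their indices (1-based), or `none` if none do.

4

β' = (3−√13)/2 ≈ -0.3028.
#1 (-3,-8): internal coord -3 + (-8)·β' = -0.5778; -0.5778 ∉ [-0.3, 0.5) → out
#2 (-7,-21): internal coord -7 + (-21)·β' = -0.6417; -0.6417 ∉ [-0.3, 0.5) → out
#3 (-2,-11): internal coord -2 + (-11)·β' = +1.3305; +1.3305 ∉ [-0.3, 0.5) → out
#4 (4,14): internal coord 4 + (14)·β' = -0.2389; -0.2389 ∈ [-0.3, 0.5) → IN Λ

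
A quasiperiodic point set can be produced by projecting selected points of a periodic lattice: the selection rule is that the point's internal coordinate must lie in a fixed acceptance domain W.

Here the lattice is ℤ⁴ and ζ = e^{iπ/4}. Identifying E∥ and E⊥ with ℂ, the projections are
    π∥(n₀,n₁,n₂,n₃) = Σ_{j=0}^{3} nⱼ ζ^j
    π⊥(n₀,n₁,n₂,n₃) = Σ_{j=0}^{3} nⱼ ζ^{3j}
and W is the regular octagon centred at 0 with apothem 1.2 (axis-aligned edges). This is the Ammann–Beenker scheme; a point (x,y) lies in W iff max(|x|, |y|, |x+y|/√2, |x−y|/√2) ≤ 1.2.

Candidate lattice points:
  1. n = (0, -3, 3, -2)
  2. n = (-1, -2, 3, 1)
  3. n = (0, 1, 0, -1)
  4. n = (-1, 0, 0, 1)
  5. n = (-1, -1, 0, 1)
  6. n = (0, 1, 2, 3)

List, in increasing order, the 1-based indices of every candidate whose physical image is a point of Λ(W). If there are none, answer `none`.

Internal map: ζ^{3j} for j=0..3 gives (1,0), (−√2/2,√2/2), (0,−1), (√2/2,√2/2).
#1 (0, -3, 3, -2): internal (0.70711, -6.53553); octagon support 6.53553 vs apothem 1.2 → ∉ W
#2 (-1, -2, 3, 1): internal (1.12132, -3.70711); octagon support 3.70711 vs apothem 1.2 → ∉ W
#3 (0, 1, 0, -1): internal (-1.41421, 0.00000); octagon support 1.41421 vs apothem 1.2 → ∉ W
#4 (-1, 0, 0, 1): internal (-0.29289, 0.70711); octagon support 0.70711 vs apothem 1.2 → ∈ W
#5 (-1, -1, 0, 1): internal (0.41421, 0.00000); octagon support 0.41421 vs apothem 1.2 → ∈ W
#6 (0, 1, 2, 3): internal (1.41421, 0.82843); octagon support 1.58579 vs apothem 1.2 → ∉ W

4, 5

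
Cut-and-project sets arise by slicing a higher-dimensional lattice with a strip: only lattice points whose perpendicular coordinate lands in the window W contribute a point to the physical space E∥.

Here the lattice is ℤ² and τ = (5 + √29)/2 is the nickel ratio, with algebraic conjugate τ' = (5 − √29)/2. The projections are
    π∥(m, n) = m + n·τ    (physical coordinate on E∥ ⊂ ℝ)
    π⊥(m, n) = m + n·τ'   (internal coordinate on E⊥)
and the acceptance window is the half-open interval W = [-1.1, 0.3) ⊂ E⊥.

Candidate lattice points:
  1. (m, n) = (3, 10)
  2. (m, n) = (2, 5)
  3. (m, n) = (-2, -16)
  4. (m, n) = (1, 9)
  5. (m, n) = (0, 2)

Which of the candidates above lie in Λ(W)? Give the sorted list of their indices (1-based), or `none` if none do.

4, 5

Numerically τ ≈ 5.1926 and τ' = −1/τ ≈ -0.1926.
#1 (3,10): internal coord 3 + (10)·τ' = +1.0742; +1.0742 ∉ [-1.1, 0.3) → out
#2 (2,5): internal coord 2 + (5)·τ' = +1.0371; +1.0371 ∉ [-1.1, 0.3) → out
#3 (-2,-16): internal coord -2 + (-16)·τ' = +1.0813; +1.0813 ∉ [-1.1, 0.3) → out
#4 (1,9): internal coord 1 + (9)·τ' = -0.7332; -0.7332 ∈ [-1.1, 0.3) → IN Λ
#5 (0,2): internal coord 0 + (2)·τ' = -0.3852; -0.3852 ∈ [-1.1, 0.3) → IN Λ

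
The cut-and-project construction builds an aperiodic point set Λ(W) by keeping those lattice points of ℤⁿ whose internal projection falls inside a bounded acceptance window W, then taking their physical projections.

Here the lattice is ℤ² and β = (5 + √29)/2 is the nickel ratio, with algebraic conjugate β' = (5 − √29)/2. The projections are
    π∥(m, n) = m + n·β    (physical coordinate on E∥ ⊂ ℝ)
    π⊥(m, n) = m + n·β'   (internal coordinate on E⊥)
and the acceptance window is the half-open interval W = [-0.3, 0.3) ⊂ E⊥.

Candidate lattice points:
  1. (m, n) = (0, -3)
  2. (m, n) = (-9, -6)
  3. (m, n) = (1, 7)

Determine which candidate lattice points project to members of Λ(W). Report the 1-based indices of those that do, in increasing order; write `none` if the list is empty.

none

β' = (5−√29)/2 ≈ -0.1926.
[1] lift (0,-3): star map gives 0.5777; window check -0.3 ≤ 0.5777 < 0.3 is false → out
[2] lift (-9,-6): star map gives -7.8445; window check -0.3 ≤ -7.8445 < 0.3 is false → out
[3] lift (1,7): star map gives -0.3481; window check -0.3 ≤ -0.3481 < 0.3 is false → out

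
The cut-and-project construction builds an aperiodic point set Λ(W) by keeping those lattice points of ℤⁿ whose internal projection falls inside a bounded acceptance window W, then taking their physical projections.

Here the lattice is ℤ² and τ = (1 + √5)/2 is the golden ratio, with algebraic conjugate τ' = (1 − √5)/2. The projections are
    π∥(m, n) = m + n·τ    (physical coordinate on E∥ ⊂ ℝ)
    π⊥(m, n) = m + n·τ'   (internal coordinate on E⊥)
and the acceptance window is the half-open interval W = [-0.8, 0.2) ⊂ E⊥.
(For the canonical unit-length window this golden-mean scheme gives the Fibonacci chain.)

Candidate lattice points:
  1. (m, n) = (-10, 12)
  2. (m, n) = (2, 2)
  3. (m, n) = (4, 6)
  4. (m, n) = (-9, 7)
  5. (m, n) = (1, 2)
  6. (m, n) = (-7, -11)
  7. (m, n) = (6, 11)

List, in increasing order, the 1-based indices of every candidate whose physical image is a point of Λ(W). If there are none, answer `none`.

5, 6, 7

Numerically τ ≈ 1.61803 and τ' = −1/τ ≈ -0.61803.
candidate 1: (m,n)=(-10,12) → π∥ = -10+12·τ ≈ 9.41641, π⊥ = -10+12·τ' ≈ -17.41641 ∉ [-0.8, 0.2) ⇒ out
candidate 2: (m,n)=(2,2) → π∥ = 2+2·τ ≈ 5.23607, π⊥ = 2+2·τ' ≈ 0.76393 ∉ [-0.8, 0.2) ⇒ out
candidate 3: (m,n)=(4,6) → π∥ = 4+6·τ ≈ 13.70820, π⊥ = 4+6·τ' ≈ 0.29180 ∉ [-0.8, 0.2) ⇒ out
candidate 4: (m,n)=(-9,7) → π∥ = -9+7·τ ≈ 2.32624, π⊥ = -9+7·τ' ≈ -13.32624 ∉ [-0.8, 0.2) ⇒ out
candidate 5: (m,n)=(1,2) → π∥ = 1+2·τ ≈ 4.23607, π⊥ = 1+2·τ' ≈ -0.23607 ∈ [-0.8, 0.2) ⇒ IN Λ
candidate 6: (m,n)=(-7,-11) → π∥ = -7-11·τ ≈ -24.79837, π⊥ = -7-11·τ' ≈ -0.20163 ∈ [-0.8, 0.2) ⇒ IN Λ
candidate 7: (m,n)=(6,11) → π∥ = 6+11·τ ≈ 23.79837, π⊥ = 6+11·τ' ≈ -0.79837 ∈ [-0.8, 0.2) ⇒ IN Λ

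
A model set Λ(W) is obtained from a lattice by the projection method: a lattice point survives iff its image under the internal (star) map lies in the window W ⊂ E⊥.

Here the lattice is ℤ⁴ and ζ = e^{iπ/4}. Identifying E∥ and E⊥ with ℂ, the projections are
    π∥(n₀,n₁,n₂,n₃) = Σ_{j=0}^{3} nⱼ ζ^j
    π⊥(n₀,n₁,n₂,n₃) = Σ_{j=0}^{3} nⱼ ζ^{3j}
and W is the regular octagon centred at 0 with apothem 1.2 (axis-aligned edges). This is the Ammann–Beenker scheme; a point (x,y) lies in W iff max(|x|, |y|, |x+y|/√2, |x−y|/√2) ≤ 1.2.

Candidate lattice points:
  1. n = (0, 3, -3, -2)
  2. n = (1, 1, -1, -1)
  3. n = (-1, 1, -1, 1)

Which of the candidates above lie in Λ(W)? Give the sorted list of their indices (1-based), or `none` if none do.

π⊥(n) = n₀ + n₁ζ³ + n₂ζ⁶ + n₃ζ⁹ where ζ = e^{iπ/4}.
#1 (0, 3, -3, -2): internal (-3.53553, 3.70711); octagon support 5.12132 vs apothem 1.2 → ∉ W
#2 (1, 1, -1, -1): internal (-0.41421, 1.00000); octagon support 1.00000 vs apothem 1.2 → ∈ W
#3 (-1, 1, -1, 1): internal (-1.00000, 2.41421); octagon support 2.41421 vs apothem 1.2 → ∉ W

2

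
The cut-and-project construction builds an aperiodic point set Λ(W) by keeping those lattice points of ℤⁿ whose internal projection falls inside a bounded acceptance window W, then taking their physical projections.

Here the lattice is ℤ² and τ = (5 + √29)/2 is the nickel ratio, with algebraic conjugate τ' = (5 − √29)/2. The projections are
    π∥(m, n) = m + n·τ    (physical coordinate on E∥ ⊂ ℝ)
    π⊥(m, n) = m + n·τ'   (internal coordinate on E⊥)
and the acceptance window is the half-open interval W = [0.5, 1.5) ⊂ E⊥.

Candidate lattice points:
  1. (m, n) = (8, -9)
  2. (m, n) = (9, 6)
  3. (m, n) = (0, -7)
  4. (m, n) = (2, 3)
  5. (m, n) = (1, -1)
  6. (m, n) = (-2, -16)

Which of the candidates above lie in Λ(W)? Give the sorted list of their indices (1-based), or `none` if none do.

3, 4, 5, 6

Compute τ' = (5−√29)/2 = -0.19258, so π⊥(m,n) = m -0.19258·n.
candidate 1: (m,n)=(8,-9) → π∥ = 8-9·τ ≈ -38.73324, π⊥ = 8-9·τ' ≈ 9.73324 ∉ [0.5, 1.5) ⇒ out
candidate 2: (m,n)=(9,6) → π∥ = 9+6·τ ≈ 40.15549, π⊥ = 9+6·τ' ≈ 7.84451 ∉ [0.5, 1.5) ⇒ out
candidate 3: (m,n)=(0,-7) → π∥ = 0-7·τ ≈ -36.34808, π⊥ = 0-7·τ' ≈ 1.34808 ∈ [0.5, 1.5) ⇒ IN Λ
candidate 4: (m,n)=(2,3) → π∥ = 2+3·τ ≈ 17.57775, π⊥ = 2+3·τ' ≈ 1.42225 ∈ [0.5, 1.5) ⇒ IN Λ
candidate 5: (m,n)=(1,-1) → π∥ = 1-1·τ ≈ -4.19258, π⊥ = 1-1·τ' ≈ 1.19258 ∈ [0.5, 1.5) ⇒ IN Λ
candidate 6: (m,n)=(-2,-16) → π∥ = -2-16·τ ≈ -85.08132, π⊥ = -2-16·τ' ≈ 1.08132 ∈ [0.5, 1.5) ⇒ IN Λ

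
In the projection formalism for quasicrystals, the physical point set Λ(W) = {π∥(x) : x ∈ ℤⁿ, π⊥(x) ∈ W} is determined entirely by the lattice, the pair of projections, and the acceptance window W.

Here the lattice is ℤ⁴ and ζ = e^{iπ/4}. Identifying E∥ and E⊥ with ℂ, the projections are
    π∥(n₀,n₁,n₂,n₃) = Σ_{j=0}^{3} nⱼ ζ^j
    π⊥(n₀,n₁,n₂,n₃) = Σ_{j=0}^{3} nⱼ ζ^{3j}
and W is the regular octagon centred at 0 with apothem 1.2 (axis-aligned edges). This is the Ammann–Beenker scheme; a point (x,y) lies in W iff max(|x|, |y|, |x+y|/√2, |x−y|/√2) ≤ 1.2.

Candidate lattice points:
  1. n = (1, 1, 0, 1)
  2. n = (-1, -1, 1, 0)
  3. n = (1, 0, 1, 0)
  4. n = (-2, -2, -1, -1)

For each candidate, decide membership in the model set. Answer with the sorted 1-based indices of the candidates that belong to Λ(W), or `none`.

none

With ζ = e^{iπ/4} the internal vectors are ζ^0,ζ^3,ζ^6,ζ^9.
#1 (1, 1, 0, 1): internal (1.0000, 1.4142); octagon support 1.7071 vs apothem 1.2 → ∉ W
#2 (-1, -1, 1, 0): internal (-0.2929, -1.7071); octagon support 1.7071 vs apothem 1.2 → ∉ W
#3 (1, 0, 1, 0): internal (1.0000, -1.0000); octagon support 1.4142 vs apothem 1.2 → ∉ W
#4 (-2, -2, -1, -1): internal (-1.2929, -1.1213); octagon support 1.7071 vs apothem 1.2 → ∉ W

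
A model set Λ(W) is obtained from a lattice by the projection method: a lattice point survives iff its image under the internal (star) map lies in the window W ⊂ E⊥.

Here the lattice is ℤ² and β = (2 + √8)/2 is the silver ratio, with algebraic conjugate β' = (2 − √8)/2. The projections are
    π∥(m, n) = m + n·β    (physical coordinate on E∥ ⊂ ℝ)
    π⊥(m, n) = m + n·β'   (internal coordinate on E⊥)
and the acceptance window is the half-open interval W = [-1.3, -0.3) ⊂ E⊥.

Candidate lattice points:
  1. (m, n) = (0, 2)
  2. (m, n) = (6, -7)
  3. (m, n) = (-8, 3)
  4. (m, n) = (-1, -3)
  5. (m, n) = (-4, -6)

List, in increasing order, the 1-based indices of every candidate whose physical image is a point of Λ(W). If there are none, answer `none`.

Compute β' = (2−√8)/2 = -0.4142, so π⊥(m,n) = m -0.4142·n.
#1 (0,2): internal coord 0 + (2)·β' = -0.8284; -0.8284 ∈ [-1.3, -0.3) → IN Λ
#2 (6,-7): internal coord 6 + (-7)·β' = +8.8995; +8.8995 ∉ [-1.3, -0.3) → out
#3 (-8,3): internal coord -8 + (3)·β' = -9.2426; -9.2426 ∉ [-1.3, -0.3) → out
#4 (-1,-3): internal coord -1 + (-3)·β' = +0.2426; +0.2426 ∉ [-1.3, -0.3) → out
#5 (-4,-6): internal coord -4 + (-6)·β' = -1.5147; -1.5147 ∉ [-1.3, -0.3) → out

1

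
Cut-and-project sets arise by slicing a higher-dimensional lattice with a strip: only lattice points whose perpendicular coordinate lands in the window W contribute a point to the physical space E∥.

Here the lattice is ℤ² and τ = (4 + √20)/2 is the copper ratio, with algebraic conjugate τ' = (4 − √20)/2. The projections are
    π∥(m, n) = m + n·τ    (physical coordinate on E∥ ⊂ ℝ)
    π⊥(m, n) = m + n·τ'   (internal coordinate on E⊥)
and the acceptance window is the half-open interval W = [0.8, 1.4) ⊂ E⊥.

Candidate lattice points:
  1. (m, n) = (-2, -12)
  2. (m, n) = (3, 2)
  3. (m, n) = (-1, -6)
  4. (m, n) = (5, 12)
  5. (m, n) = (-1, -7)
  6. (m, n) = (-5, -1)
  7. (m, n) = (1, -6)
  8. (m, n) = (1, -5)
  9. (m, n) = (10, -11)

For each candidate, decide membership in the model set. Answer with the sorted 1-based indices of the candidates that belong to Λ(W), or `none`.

1

Numerically τ ≈ 4.23607 and τ' = −1/τ ≈ -0.23607.
candidate 1: (m,n)=(-2,-12) → π∥ = -2-12·τ ≈ -52.83282, π⊥ = -2-12·τ' ≈ 0.83282 ∈ [0.8, 1.4) ⇒ IN Λ
candidate 2: (m,n)=(3,2) → π∥ = 3+2·τ ≈ 11.47214, π⊥ = 3+2·τ' ≈ 2.52786 ∉ [0.8, 1.4) ⇒ out
candidate 3: (m,n)=(-1,-6) → π∥ = -1-6·τ ≈ -26.41641, π⊥ = -1-6·τ' ≈ 0.41641 ∉ [0.8, 1.4) ⇒ out
candidate 4: (m,n)=(5,12) → π∥ = 5+12·τ ≈ 55.83282, π⊥ = 5+12·τ' ≈ 2.16718 ∉ [0.8, 1.4) ⇒ out
candidate 5: (m,n)=(-1,-7) → π∥ = -1-7·τ ≈ -30.65248, π⊥ = -1-7·τ' ≈ 0.65248 ∉ [0.8, 1.4) ⇒ out
candidate 6: (m,n)=(-5,-1) → π∥ = -5-1·τ ≈ -9.23607, π⊥ = -5-1·τ' ≈ -4.76393 ∉ [0.8, 1.4) ⇒ out
candidate 7: (m,n)=(1,-6) → π∥ = 1-6·τ ≈ -24.41641, π⊥ = 1-6·τ' ≈ 2.41641 ∉ [0.8, 1.4) ⇒ out
candidate 8: (m,n)=(1,-5) → π∥ = 1-5·τ ≈ -20.18034, π⊥ = 1-5·τ' ≈ 2.18034 ∉ [0.8, 1.4) ⇒ out
candidate 9: (m,n)=(10,-11) → π∥ = 10-11·τ ≈ -36.59675, π⊥ = 10-11·τ' ≈ 12.59675 ∉ [0.8, 1.4) ⇒ out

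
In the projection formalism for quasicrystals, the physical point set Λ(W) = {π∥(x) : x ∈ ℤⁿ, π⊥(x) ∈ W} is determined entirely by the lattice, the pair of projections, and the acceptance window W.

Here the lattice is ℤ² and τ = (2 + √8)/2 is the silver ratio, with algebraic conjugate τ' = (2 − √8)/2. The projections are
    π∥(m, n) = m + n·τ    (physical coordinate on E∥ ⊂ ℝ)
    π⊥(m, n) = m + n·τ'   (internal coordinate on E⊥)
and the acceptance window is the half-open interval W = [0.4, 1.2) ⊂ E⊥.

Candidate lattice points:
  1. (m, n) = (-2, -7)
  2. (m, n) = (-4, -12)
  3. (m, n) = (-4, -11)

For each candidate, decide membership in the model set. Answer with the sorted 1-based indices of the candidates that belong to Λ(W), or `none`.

1, 2, 3

τ' = (2−√8)/2 ≈ -0.41421.
#1 (-2,-7): internal coord -2 + (-7)·τ' = +0.89949; +0.89949 ∈ [0.4, 1.2) → IN Λ
#2 (-4,-12): internal coord -4 + (-12)·τ' = +0.97056; +0.97056 ∈ [0.4, 1.2) → IN Λ
#3 (-4,-11): internal coord -4 + (-11)·τ' = +0.55635; +0.55635 ∈ [0.4, 1.2) → IN Λ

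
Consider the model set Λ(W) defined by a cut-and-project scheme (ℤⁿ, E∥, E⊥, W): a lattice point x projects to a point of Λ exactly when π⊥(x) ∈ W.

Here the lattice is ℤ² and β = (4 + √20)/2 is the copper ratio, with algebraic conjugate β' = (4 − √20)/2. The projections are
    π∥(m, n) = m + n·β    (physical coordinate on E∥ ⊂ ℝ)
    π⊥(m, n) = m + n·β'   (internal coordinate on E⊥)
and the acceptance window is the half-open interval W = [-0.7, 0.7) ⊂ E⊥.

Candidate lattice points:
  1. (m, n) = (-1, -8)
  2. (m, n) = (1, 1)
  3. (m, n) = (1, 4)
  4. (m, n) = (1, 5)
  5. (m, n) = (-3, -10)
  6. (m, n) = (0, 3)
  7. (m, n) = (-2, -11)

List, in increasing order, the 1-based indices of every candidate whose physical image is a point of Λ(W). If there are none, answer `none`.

Compute β' = (4−√20)/2 = -0.2361, so π⊥(m,n) = m -0.2361·n.
candidate 1: (m,n)=(-1,-8) → π∥ = -1-8·β ≈ -34.8885, π⊥ = -1-8·β' ≈ 0.8885 ∉ [-0.7, 0.7) ⇒ out
candidate 2: (m,n)=(1,1) → π∥ = 1+1·β ≈ 5.2361, π⊥ = 1+1·β' ≈ 0.7639 ∉ [-0.7, 0.7) ⇒ out
candidate 3: (m,n)=(1,4) → π∥ = 1+4·β ≈ 17.9443, π⊥ = 1+4·β' ≈ 0.0557 ∈ [-0.7, 0.7) ⇒ IN Λ
candidate 4: (m,n)=(1,5) → π∥ = 1+5·β ≈ 22.1803, π⊥ = 1+5·β' ≈ -0.1803 ∈ [-0.7, 0.7) ⇒ IN Λ
candidate 5: (m,n)=(-3,-10) → π∥ = -3-10·β ≈ -45.3607, π⊥ = -3-10·β' ≈ -0.6393 ∈ [-0.7, 0.7) ⇒ IN Λ
candidate 6: (m,n)=(0,3) → π∥ = 0+3·β ≈ 12.7082, π⊥ = 0+3·β' ≈ -0.7082 ∉ [-0.7, 0.7) ⇒ out
candidate 7: (m,n)=(-2,-11) → π∥ = -2-11·β ≈ -48.5967, π⊥ = -2-11·β' ≈ 0.5967 ∈ [-0.7, 0.7) ⇒ IN Λ

3, 4, 5, 7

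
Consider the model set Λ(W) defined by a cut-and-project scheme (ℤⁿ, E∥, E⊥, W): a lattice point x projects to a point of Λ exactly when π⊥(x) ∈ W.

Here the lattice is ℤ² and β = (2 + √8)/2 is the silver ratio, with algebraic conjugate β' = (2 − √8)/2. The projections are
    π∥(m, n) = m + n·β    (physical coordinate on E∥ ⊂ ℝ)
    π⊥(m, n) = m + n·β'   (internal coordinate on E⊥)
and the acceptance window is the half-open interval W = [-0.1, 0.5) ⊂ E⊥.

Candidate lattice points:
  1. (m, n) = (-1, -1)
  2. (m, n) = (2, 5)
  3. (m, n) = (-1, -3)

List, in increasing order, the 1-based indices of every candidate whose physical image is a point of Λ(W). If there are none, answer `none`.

Compute β' = (2−√8)/2 = -0.41421, so π⊥(m,n) = m -0.41421·n.
#1 (-1,-1): internal coord -1 + (-1)·β' = -0.58579; -0.58579 ∉ [-0.1, 0.5) → out
#2 (2,5): internal coord 2 + (5)·β' = -0.07107; -0.07107 ∈ [-0.1, 0.5) → IN Λ
#3 (-1,-3): internal coord -1 + (-3)·β' = +0.24264; +0.24264 ∈ [-0.1, 0.5) → IN Λ

2, 3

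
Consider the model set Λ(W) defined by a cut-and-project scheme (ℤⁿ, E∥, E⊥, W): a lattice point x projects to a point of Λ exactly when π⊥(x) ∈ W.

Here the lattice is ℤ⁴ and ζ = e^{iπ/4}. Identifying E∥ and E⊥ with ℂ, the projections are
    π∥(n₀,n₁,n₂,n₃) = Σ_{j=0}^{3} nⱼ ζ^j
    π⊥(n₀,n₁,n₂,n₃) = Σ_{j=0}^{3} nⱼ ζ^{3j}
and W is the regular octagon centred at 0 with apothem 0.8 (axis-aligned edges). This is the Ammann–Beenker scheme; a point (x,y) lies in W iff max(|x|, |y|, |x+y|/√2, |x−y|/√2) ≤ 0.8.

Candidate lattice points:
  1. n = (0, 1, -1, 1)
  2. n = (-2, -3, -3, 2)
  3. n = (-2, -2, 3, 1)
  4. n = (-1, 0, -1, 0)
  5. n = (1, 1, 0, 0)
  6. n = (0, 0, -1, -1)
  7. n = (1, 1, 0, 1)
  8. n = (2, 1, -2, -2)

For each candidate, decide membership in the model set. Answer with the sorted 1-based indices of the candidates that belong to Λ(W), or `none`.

With ζ = e^{iπ/4} the internal vectors are ζ^0,ζ^3,ζ^6,ζ^9.
#1 (0, 1, -1, 1): internal (0.0000, 2.4142); octagon support 2.4142 vs apothem 0.8 → ∉ W
#2 (-2, -3, -3, 2): internal (1.5355, 2.2929); octagon support 2.7071 vs apothem 0.8 → ∉ W
#3 (-2, -2, 3, 1): internal (0.1213, -3.7071); octagon support 3.7071 vs apothem 0.8 → ∉ W
#4 (-1, 0, -1, 0): internal (-1.0000, 1.0000); octagon support 1.4142 vs apothem 0.8 → ∉ W
#5 (1, 1, 0, 0): internal (0.2929, 0.7071); octagon support 0.7071 vs apothem 0.8 → ∈ W
#6 (0, 0, -1, -1): internal (-0.7071, 0.2929); octagon support 0.7071 vs apothem 0.8 → ∈ W
#7 (1, 1, 0, 1): internal (1.0000, 1.4142); octagon support 1.7071 vs apothem 0.8 → ∉ W
#8 (2, 1, -2, -2): internal (-0.1213, 1.2929); octagon support 1.2929 vs apothem 0.8 → ∉ W

5, 6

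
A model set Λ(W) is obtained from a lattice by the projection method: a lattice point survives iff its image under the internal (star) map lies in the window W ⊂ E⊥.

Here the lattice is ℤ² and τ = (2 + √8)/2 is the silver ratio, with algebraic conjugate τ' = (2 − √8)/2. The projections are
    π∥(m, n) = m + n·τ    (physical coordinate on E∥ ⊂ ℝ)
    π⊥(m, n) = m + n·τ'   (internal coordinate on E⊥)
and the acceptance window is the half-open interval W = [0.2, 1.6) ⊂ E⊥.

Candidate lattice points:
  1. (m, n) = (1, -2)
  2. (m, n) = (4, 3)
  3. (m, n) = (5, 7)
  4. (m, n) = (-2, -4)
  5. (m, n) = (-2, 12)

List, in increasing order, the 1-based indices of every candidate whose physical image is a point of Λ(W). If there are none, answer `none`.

none

Numerically τ ≈ 2.4142 and τ' = −1/τ ≈ -0.4142.
[1] lift (1,-2): star map gives 1.8284; window check 0.2 ≤ 1.8284 < 1.6 is false → out
[2] lift (4,3): star map gives 2.7574; window check 0.2 ≤ 2.7574 < 1.6 is false → out
[3] lift (5,7): star map gives 2.1005; window check 0.2 ≤ 2.1005 < 1.6 is false → out
[4] lift (-2,-4): star map gives -0.3431; window check 0.2 ≤ -0.3431 < 1.6 is false → out
[5] lift (-2,12): star map gives -6.9706; window check 0.2 ≤ -6.9706 < 1.6 is false → out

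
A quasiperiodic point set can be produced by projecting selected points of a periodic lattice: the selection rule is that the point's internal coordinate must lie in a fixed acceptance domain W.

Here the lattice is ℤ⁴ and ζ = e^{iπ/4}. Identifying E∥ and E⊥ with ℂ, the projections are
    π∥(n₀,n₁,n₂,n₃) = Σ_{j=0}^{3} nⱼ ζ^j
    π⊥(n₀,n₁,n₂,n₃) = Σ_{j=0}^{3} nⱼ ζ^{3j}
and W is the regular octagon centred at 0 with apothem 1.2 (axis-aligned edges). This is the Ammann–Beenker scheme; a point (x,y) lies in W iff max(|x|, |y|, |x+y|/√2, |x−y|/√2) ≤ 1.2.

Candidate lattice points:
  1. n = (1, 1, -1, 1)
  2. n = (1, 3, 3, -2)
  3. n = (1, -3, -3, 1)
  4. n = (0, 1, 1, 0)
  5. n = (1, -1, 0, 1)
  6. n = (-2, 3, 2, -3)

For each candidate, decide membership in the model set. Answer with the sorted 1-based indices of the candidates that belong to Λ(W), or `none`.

π⊥(n) = n₀ + n₁ζ³ + n₂ζ⁶ + n₃ζ⁹ where ζ = e^{iπ/4}.
#1 (1, 1, -1, 1): internal (1.000000, 2.414214); octagon support 2.414214 vs apothem 1.2 → ∉ W
#2 (1, 3, 3, -2): internal (-2.535534, -2.292893); octagon support 3.414214 vs apothem 1.2 → ∉ W
#3 (1, -3, -3, 1): internal (3.828427, 1.585786); octagon support 3.828427 vs apothem 1.2 → ∉ W
#4 (0, 1, 1, 0): internal (-0.707107, -0.292893); octagon support 0.707107 vs apothem 1.2 → ∈ W
#5 (1, -1, 0, 1): internal (2.414214, 0.000000); octagon support 2.414214 vs apothem 1.2 → ∉ W
#6 (-2, 3, 2, -3): internal (-6.242641, -2.000000); octagon support 6.242641 vs apothem 1.2 → ∉ W

4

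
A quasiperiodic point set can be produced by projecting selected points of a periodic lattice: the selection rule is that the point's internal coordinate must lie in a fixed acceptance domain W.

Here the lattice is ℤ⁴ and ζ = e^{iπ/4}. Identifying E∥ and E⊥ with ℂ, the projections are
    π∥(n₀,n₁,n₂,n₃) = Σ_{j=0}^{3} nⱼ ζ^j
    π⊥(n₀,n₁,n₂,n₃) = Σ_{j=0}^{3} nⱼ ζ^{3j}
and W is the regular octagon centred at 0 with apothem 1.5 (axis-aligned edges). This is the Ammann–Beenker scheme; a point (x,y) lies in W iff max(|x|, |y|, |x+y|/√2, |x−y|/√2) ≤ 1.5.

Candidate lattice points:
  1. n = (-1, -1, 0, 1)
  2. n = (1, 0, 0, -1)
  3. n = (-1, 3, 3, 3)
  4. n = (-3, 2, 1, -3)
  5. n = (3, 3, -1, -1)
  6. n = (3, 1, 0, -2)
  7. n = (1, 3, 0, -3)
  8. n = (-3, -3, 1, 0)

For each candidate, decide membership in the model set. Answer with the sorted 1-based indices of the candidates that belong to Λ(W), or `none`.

With ζ = e^{iπ/4} the internal vectors are ζ^0,ζ^3,ζ^6,ζ^9.
#1 (-1, -1, 0, 1): internal (0.4142, 0.0000); octagon support 0.4142 vs apothem 1.5 → ∈ W
#2 (1, 0, 0, -1): internal (0.2929, -0.7071); octagon support 0.7071 vs apothem 1.5 → ∈ W
#3 (-1, 3, 3, 3): internal (-1.0000, 1.2426); octagon support 1.5858 vs apothem 1.5 → ∉ W
#4 (-3, 2, 1, -3): internal (-6.5355, -1.7071); octagon support 6.5355 vs apothem 1.5 → ∉ W
#5 (3, 3, -1, -1): internal (0.1716, 2.4142); octagon support 2.4142 vs apothem 1.5 → ∉ W
#6 (3, 1, 0, -2): internal (0.8787, -0.7071); octagon support 1.1213 vs apothem 1.5 → ∈ W
#7 (1, 3, 0, -3): internal (-3.2426, 0.0000); octagon support 3.2426 vs apothem 1.5 → ∉ W
#8 (-3, -3, 1, 0): internal (-0.8787, -3.1213); octagon support 3.1213 vs apothem 1.5 → ∉ W

1, 2, 6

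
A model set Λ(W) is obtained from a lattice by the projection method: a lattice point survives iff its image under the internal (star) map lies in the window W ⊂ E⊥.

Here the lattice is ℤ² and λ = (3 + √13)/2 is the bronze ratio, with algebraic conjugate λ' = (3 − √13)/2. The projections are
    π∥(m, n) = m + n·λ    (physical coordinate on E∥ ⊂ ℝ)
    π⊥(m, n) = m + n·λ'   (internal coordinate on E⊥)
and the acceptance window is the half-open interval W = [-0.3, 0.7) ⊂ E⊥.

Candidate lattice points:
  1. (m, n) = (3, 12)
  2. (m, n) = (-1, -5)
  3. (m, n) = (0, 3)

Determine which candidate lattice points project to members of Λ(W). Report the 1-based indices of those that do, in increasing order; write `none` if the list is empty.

λ' = (3−√13)/2 ≈ -0.30278.
candidate 1: (m,n)=(3,12) → π∥ = 3+12·λ ≈ 42.63331, π⊥ = 3+12·λ' ≈ -0.63331 ∉ [-0.3, 0.7) ⇒ out
candidate 2: (m,n)=(-1,-5) → π∥ = -1-5·λ ≈ -17.51388, π⊥ = -1-5·λ' ≈ 0.51388 ∈ [-0.3, 0.7) ⇒ IN Λ
candidate 3: (m,n)=(0,3) → π∥ = 0+3·λ ≈ 9.90833, π⊥ = 0+3·λ' ≈ -0.90833 ∉ [-0.3, 0.7) ⇒ out

2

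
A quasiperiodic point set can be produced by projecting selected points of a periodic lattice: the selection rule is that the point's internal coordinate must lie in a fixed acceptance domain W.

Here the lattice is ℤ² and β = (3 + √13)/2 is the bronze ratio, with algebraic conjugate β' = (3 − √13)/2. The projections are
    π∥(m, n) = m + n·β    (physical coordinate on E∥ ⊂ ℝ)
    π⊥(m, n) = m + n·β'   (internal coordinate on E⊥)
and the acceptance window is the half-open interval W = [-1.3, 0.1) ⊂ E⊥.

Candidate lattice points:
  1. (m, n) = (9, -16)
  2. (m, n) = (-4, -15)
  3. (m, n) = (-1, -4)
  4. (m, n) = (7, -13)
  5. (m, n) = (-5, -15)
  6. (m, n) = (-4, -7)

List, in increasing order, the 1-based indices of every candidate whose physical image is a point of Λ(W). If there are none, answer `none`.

5

β' = (3−√13)/2 ≈ -0.30278.
candidate 1: (m,n)=(9,-16) → π∥ = 9-16·β ≈ -43.84441, π⊥ = 9-16·β' ≈ 13.84441 ∉ [-1.3, 0.1) ⇒ out
candidate 2: (m,n)=(-4,-15) → π∥ = -4-15·β ≈ -53.54163, π⊥ = -4-15·β' ≈ 0.54163 ∉ [-1.3, 0.1) ⇒ out
candidate 3: (m,n)=(-1,-4) → π∥ = -1-4·β ≈ -14.21110, π⊥ = -1-4·β' ≈ 0.21110 ∉ [-1.3, 0.1) ⇒ out
candidate 4: (m,n)=(7,-13) → π∥ = 7-13·β ≈ -35.93608, π⊥ = 7-13·β' ≈ 10.93608 ∉ [-1.3, 0.1) ⇒ out
candidate 5: (m,n)=(-5,-15) → π∥ = -5-15·β ≈ -54.54163, π⊥ = -5-15·β' ≈ -0.45837 ∈ [-1.3, 0.1) ⇒ IN Λ
candidate 6: (m,n)=(-4,-7) → π∥ = -4-7·β ≈ -27.11943, π⊥ = -4-7·β' ≈ -1.88057 ∉ [-1.3, 0.1) ⇒ out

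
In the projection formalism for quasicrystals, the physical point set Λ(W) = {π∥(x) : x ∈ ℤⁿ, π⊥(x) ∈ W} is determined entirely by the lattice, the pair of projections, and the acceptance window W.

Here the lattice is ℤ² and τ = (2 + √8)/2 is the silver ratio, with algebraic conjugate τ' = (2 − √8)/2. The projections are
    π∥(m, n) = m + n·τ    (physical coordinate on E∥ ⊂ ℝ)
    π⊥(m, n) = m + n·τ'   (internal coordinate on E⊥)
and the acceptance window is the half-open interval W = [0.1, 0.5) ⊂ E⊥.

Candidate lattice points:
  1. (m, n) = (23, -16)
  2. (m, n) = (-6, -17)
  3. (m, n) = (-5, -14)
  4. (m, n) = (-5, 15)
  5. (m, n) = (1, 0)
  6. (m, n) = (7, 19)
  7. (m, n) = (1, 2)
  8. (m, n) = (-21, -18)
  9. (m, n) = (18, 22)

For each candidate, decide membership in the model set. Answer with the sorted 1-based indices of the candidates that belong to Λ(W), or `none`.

7

Compute τ' = (2−√8)/2 = -0.41421, so π⊥(m,n) = m -0.41421·n.
#1 (23,-16): internal coord 23 + (-16)·τ' = +29.62742; +29.62742 ∉ [0.1, 0.5) → out
#2 (-6,-17): internal coord -6 + (-17)·τ' = +1.04163; +1.04163 ∉ [0.1, 0.5) → out
#3 (-5,-14): internal coord -5 + (-14)·τ' = +0.79899; +0.79899 ∉ [0.1, 0.5) → out
#4 (-5,15): internal coord -5 + (15)·τ' = -11.21320; -11.21320 ∉ [0.1, 0.5) → out
#5 (1,0): internal coord 1 + (0)·τ' = +1.00000; +1.00000 ∉ [0.1, 0.5) → out
#6 (7,19): internal coord 7 + (19)·τ' = -0.87006; -0.87006 ∉ [0.1, 0.5) → out
#7 (1,2): internal coord 1 + (2)·τ' = +0.17157; +0.17157 ∈ [0.1, 0.5) → IN Λ
#8 (-21,-18): internal coord -21 + (-18)·τ' = -13.54416; -13.54416 ∉ [0.1, 0.5) → out
#9 (18,22): internal coord 18 + (22)·τ' = +8.88730; +8.88730 ∉ [0.1, 0.5) → out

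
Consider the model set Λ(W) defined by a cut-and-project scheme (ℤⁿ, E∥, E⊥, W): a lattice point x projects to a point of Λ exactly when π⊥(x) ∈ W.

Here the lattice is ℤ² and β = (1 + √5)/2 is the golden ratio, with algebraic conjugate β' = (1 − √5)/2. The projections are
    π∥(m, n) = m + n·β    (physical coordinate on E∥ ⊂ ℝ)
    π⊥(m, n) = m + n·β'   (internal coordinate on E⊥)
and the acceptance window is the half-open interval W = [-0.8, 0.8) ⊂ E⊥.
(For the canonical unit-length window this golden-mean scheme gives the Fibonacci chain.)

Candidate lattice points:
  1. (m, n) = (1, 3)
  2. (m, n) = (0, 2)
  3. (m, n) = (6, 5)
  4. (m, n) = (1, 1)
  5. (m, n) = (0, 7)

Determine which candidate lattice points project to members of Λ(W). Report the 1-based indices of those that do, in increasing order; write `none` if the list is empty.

Compute β' = (1−√5)/2 = -0.6180, so π⊥(m,n) = m -0.6180·n.
candidate 1: (m,n)=(1,3) → π∥ = 1+3·β ≈ 5.8541, π⊥ = 1+3·β' ≈ -0.8541 ∉ [-0.8, 0.8) ⇒ out
candidate 2: (m,n)=(0,2) → π∥ = 0+2·β ≈ 3.2361, π⊥ = 0+2·β' ≈ -1.2361 ∉ [-0.8, 0.8) ⇒ out
candidate 3: (m,n)=(6,5) → π∥ = 6+5·β ≈ 14.0902, π⊥ = 6+5·β' ≈ 2.9098 ∉ [-0.8, 0.8) ⇒ out
candidate 4: (m,n)=(1,1) → π∥ = 1+1·β ≈ 2.6180, π⊥ = 1+1·β' ≈ 0.3820 ∈ [-0.8, 0.8) ⇒ IN Λ
candidate 5: (m,n)=(0,7) → π∥ = 0+7·β ≈ 11.3262, π⊥ = 0+7·β' ≈ -4.3262 ∉ [-0.8, 0.8) ⇒ out

4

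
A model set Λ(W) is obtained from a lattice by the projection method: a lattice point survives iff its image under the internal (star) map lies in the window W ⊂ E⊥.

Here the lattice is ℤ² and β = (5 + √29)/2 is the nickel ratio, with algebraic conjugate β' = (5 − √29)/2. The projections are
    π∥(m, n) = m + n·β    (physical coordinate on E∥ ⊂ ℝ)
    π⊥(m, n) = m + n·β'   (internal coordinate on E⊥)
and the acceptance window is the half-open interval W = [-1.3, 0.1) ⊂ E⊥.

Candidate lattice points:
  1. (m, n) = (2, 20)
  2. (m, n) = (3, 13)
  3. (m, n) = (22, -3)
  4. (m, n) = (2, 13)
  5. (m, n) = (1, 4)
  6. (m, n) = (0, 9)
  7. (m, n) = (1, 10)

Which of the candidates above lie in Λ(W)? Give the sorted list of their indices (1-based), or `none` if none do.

4, 7

β' = (5−√29)/2 ≈ -0.1926.
[1] lift (2,20): star map gives -1.8516; window check -1.3 ≤ -1.8516 < 0.1 is false → out
[2] lift (3,13): star map gives 0.4964; window check -1.3 ≤ 0.4964 < 0.1 is false → out
[3] lift (22,-3): star map gives 22.5777; window check -1.3 ≤ 22.5777 < 0.1 is false → out
[4] lift (2,13): star map gives -0.5036; window check -1.3 ≤ -0.5036 < 0.1 is true → IN Λ
[5] lift (1,4): star map gives 0.2297; window check -1.3 ≤ 0.2297 < 0.1 is false → out
[6] lift (0,9): star map gives -1.7332; window check -1.3 ≤ -1.7332 < 0.1 is false → out
[7] lift (1,10): star map gives -0.9258; window check -1.3 ≤ -0.9258 < 0.1 is true → IN Λ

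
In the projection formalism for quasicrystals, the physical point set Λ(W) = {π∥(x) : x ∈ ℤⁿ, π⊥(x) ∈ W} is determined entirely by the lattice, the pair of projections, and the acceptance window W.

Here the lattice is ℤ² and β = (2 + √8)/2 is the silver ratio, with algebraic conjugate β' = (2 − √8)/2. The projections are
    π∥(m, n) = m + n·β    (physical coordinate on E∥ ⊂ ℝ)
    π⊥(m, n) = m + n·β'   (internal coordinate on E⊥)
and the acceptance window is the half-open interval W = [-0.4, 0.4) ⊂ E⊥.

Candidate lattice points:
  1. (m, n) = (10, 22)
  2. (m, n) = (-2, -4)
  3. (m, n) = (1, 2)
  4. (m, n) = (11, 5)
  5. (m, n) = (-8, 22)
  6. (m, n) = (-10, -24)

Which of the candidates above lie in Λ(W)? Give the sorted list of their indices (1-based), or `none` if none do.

2, 3, 6

Compute β' = (2−√8)/2 = -0.41421, so π⊥(m,n) = m -0.41421·n.
#1 (10,22): internal coord 10 + (22)·β' = +0.88730; +0.88730 ∉ [-0.4, 0.4) → out
#2 (-2,-4): internal coord -2 + (-4)·β' = -0.34315; -0.34315 ∈ [-0.4, 0.4) → IN Λ
#3 (1,2): internal coord 1 + (2)·β' = +0.17157; +0.17157 ∈ [-0.4, 0.4) → IN Λ
#4 (11,5): internal coord 11 + (5)·β' = +8.92893; +8.92893 ∉ [-0.4, 0.4) → out
#5 (-8,22): internal coord -8 + (22)·β' = -17.11270; -17.11270 ∉ [-0.4, 0.4) → out
#6 (-10,-24): internal coord -10 + (-24)·β' = -0.05887; -0.05887 ∈ [-0.4, 0.4) → IN Λ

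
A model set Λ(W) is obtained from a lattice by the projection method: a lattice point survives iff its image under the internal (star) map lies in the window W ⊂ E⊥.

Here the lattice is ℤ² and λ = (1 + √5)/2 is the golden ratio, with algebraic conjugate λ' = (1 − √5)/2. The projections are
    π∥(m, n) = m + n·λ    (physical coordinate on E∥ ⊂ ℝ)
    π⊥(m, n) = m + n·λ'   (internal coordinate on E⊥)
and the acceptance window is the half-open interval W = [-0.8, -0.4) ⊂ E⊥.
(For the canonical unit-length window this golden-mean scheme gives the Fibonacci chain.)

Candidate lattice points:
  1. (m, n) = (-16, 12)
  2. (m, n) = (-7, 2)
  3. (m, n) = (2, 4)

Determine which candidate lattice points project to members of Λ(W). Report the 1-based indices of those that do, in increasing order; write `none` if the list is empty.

Numerically λ ≈ 1.6180 and λ' = −1/λ ≈ -0.6180.
[1] lift (-16,12): star map gives -23.4164; window check -0.8 ≤ -23.4164 < -0.4 is false → out
[2] lift (-7,2): star map gives -8.2361; window check -0.8 ≤ -8.2361 < -0.4 is false → out
[3] lift (2,4): star map gives -0.4721; window check -0.8 ≤ -0.4721 < -0.4 is true → IN Λ

3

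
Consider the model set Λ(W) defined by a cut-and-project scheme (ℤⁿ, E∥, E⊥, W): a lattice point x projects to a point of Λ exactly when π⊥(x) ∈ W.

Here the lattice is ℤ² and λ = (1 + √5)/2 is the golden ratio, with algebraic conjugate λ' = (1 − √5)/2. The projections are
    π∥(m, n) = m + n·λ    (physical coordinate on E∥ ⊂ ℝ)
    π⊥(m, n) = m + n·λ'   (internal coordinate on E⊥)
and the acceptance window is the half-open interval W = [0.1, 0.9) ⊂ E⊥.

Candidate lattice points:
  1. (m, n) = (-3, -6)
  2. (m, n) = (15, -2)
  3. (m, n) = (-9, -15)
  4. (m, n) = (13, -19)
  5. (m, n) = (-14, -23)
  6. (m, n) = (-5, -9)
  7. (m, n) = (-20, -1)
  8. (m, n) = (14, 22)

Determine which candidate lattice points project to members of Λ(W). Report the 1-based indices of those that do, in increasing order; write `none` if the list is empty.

1, 3, 5, 6, 8

λ' = (1−√5)/2 ≈ -0.618034.
candidate 1: (m,n)=(-3,-6) → π∥ = -3-6·λ ≈ -12.708204, π⊥ = -3-6·λ' ≈ 0.708204 ∈ [0.1, 0.9) ⇒ IN Λ
candidate 2: (m,n)=(15,-2) → π∥ = 15-2·λ ≈ 11.763932, π⊥ = 15-2·λ' ≈ 16.236068 ∉ [0.1, 0.9) ⇒ out
candidate 3: (m,n)=(-9,-15) → π∥ = -9-15·λ ≈ -33.270510, π⊥ = -9-15·λ' ≈ 0.270510 ∈ [0.1, 0.9) ⇒ IN Λ
candidate 4: (m,n)=(13,-19) → π∥ = 13-19·λ ≈ -17.742646, π⊥ = 13-19·λ' ≈ 24.742646 ∉ [0.1, 0.9) ⇒ out
candidate 5: (m,n)=(-14,-23) → π∥ = -14-23·λ ≈ -51.214782, π⊥ = -14-23·λ' ≈ 0.214782 ∈ [0.1, 0.9) ⇒ IN Λ
candidate 6: (m,n)=(-5,-9) → π∥ = -5-9·λ ≈ -19.562306, π⊥ = -5-9·λ' ≈ 0.562306 ∈ [0.1, 0.9) ⇒ IN Λ
candidate 7: (m,n)=(-20,-1) → π∥ = -20-1·λ ≈ -21.618034, π⊥ = -20-1·λ' ≈ -19.381966 ∉ [0.1, 0.9) ⇒ out
candidate 8: (m,n)=(14,22) → π∥ = 14+22·λ ≈ 49.596748, π⊥ = 14+22·λ' ≈ 0.403252 ∈ [0.1, 0.9) ⇒ IN Λ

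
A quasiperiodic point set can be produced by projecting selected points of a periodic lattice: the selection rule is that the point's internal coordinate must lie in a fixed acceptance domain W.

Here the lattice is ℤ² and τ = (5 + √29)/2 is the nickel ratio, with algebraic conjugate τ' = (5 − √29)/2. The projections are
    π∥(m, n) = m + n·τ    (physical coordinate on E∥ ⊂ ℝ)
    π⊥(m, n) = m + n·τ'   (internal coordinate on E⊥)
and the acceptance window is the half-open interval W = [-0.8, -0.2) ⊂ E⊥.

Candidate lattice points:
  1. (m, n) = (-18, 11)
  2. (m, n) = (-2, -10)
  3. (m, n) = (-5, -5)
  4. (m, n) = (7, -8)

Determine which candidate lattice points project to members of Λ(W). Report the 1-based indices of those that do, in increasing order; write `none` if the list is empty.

none

Compute τ' = (5−√29)/2 = -0.192582, so π⊥(m,n) = m -0.192582·n.
candidate 1: (m,n)=(-18,11) → π∥ = -18+11·τ ≈ 39.118406, π⊥ = -18+11·τ' ≈ -20.118406 ∉ [-0.8, -0.2) ⇒ out
candidate 2: (m,n)=(-2,-10) → π∥ = -2-10·τ ≈ -53.925824, π⊥ = -2-10·τ' ≈ -0.074176 ∉ [-0.8, -0.2) ⇒ out
candidate 3: (m,n)=(-5,-5) → π∥ = -5-5·τ ≈ -30.962912, π⊥ = -5-5·τ' ≈ -4.037088 ∉ [-0.8, -0.2) ⇒ out
candidate 4: (m,n)=(7,-8) → π∥ = 7-8·τ ≈ -34.540659, π⊥ = 7-8·τ' ≈ 8.540659 ∉ [-0.8, -0.2) ⇒ out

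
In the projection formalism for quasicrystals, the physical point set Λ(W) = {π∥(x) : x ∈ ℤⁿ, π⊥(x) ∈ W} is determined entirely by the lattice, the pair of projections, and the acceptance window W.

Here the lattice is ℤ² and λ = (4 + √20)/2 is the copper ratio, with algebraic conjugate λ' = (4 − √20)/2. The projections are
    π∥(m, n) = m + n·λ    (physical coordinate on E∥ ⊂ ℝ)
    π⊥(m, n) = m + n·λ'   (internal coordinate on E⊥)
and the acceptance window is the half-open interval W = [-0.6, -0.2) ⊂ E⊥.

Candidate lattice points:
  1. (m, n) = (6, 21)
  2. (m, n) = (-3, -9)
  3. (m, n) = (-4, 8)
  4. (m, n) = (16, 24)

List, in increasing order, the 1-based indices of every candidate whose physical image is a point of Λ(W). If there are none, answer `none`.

none

Compute λ' = (4−√20)/2 = -0.2361, so π⊥(m,n) = m -0.2361·n.
[1] lift (6,21): star map gives 1.0426; window check -0.6 ≤ 1.0426 < -0.2 is false → out
[2] lift (-3,-9): star map gives -0.8754; window check -0.6 ≤ -0.8754 < -0.2 is false → out
[3] lift (-4,8): star map gives -5.8885; window check -0.6 ≤ -5.8885 < -0.2 is false → out
[4] lift (16,24): star map gives 10.3344; window check -0.6 ≤ 10.3344 < -0.2 is false → out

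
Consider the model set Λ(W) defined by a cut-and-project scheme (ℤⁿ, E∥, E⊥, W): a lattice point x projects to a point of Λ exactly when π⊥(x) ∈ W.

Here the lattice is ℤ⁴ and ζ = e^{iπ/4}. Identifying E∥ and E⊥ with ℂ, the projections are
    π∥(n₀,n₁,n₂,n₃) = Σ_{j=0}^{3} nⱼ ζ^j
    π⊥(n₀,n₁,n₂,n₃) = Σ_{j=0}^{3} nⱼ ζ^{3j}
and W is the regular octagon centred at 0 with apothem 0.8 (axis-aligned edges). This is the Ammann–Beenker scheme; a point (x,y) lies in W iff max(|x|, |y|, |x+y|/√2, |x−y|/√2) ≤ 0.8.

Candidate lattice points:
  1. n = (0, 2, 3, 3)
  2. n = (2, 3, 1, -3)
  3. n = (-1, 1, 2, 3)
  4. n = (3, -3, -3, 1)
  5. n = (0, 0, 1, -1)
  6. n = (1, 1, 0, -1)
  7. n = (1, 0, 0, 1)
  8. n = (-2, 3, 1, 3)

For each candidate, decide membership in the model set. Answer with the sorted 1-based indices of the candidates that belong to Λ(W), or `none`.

6

Internal map: ζ^{3j} for j=0..3 gives (1,0), (−√2/2,√2/2), (0,−1), (√2/2,√2/2).
candidate 1: n = (0, 2, 3, 3) → π⊥ ≈ (+0.7071, +0.5355); max(|x|,|y|,|x±y|/√2) = 0.8787 > 0.8 ⇒ ∉ W
candidate 2: n = (2, 3, 1, -3) → π⊥ ≈ (-2.2426, -1.0000); max(|x|,|y|,|x±y|/√2) = 2.2929 > 0.8 ⇒ ∉ W
candidate 3: n = (-1, 1, 2, 3) → π⊥ ≈ (+0.4142, +0.8284); max(|x|,|y|,|x±y|/√2) = 0.8787 > 0.8 ⇒ ∉ W
candidate 4: n = (3, -3, -3, 1) → π⊥ ≈ (+5.8284, +1.5858); max(|x|,|y|,|x±y|/√2) = 5.8284 > 0.8 ⇒ ∉ W
candidate 5: n = (0, 0, 1, -1) → π⊥ ≈ (-0.7071, -1.7071); max(|x|,|y|,|x±y|/√2) = 1.7071 > 0.8 ⇒ ∉ W
candidate 6: n = (1, 1, 0, -1) → π⊥ ≈ (-0.4142, +0.0000); max(|x|,|y|,|x±y|/√2) = 0.4142 ≤ 0.8 ⇒ ∈ W
candidate 7: n = (1, 0, 0, 1) → π⊥ ≈ (+1.7071, +0.7071); max(|x|,|y|,|x±y|/√2) = 1.7071 > 0.8 ⇒ ∉ W
candidate 8: n = (-2, 3, 1, 3) → π⊥ ≈ (-2.0000, +3.2426); max(|x|,|y|,|x±y|/√2) = 3.7071 > 0.8 ⇒ ∉ W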